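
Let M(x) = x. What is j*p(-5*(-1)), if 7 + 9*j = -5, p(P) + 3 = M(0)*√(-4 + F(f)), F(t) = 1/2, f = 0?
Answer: 4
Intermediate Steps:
F(t) = ½
p(P) = -3 (p(P) = -3 + 0*√(-4 + ½) = -3 + 0*√(-7/2) = -3 + 0*(I*√14/2) = -3 + 0 = -3)
j = -4/3 (j = -7/9 + (⅑)*(-5) = -7/9 - 5/9 = -4/3 ≈ -1.3333)
j*p(-5*(-1)) = -4/3*(-3) = 4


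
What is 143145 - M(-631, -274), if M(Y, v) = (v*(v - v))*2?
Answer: 143145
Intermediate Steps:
M(Y, v) = 0 (M(Y, v) = (v*0)*2 = 0*2 = 0)
143145 - M(-631, -274) = 143145 - 1*0 = 143145 + 0 = 143145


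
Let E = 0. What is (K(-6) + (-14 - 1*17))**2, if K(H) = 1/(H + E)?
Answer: 34969/36 ≈ 971.36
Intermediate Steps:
K(H) = 1/H (K(H) = 1/(H + 0) = 1/H)
(K(-6) + (-14 - 1*17))**2 = (1/(-6) + (-14 - 1*17))**2 = (-1/6 + (-14 - 17))**2 = (-1/6 - 31)**2 = (-187/6)**2 = 34969/36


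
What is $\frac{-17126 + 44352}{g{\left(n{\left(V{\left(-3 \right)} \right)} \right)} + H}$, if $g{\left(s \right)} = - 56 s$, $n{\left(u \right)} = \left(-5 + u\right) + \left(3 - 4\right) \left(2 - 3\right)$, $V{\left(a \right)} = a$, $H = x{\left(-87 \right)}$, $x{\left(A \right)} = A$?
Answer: $\frac{27226}{305} \approx 89.266$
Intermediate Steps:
$H = -87$
$n{\left(u \right)} = -4 + u$ ($n{\left(u \right)} = \left(-5 + u\right) - -1 = \left(-5 + u\right) + 1 = -4 + u$)
$\frac{-17126 + 44352}{g{\left(n{\left(V{\left(-3 \right)} \right)} \right)} + H} = \frac{-17126 + 44352}{- 56 \left(-4 - 3\right) - 87} = \frac{27226}{\left(-56\right) \left(-7\right) - 87} = \frac{27226}{392 - 87} = \frac{27226}{305}$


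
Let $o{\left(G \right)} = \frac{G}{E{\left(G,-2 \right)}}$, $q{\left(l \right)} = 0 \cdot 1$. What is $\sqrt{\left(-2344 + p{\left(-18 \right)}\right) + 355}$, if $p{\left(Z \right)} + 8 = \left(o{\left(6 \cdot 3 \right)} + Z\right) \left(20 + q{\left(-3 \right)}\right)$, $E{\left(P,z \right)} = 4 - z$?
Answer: $i \sqrt{2297} \approx 47.927 i$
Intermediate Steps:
$q{\left(l \right)} = 0$
$o{\left(G \right)} = \frac{G}{6}$ ($o{\left(G \right)} = \frac{G}{4 - -2} = \frac{G}{4 + 2} = \frac{G}{6}$)
$p{\left(Z \right)} = 52 + 20 Z$ ($p{\left(Z \right)} = -8 + \left(\frac{6 \cdot 3}{6} + Z\right) \left(20 + 0\right) = -8 + \left(\frac{1}{6} \cdot 18 + Z\right) 20 = -8 + \left(3 + Z\right) 20 = -8 + \left(60 + 20 Z\right) = 52 + 20 Z$)
$\sqrt{\left(-2344 + p{\left(-18 \right)}\right) + 355} = \sqrt{\left(-2344 + \left(52 + 20 \left(-18\right)\right)\right) + 355} = \sqrt{\left(-2344 + \left(52 - 360\right)\right) + 355} = \sqrt{\left(-2344 - 308\right) + 355} = \sqrt{-2652 + 355} = \sqrt{-2297} = i \sqrt{2297}$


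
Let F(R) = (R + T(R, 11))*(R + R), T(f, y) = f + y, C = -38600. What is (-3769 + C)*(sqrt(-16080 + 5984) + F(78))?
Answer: -1103797188 - 169476*I*sqrt(631) ≈ -1.1038e+9 - 4.2572e+6*I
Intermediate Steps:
F(R) = 2*R*(11 + 2*R) (F(R) = (R + (R + 11))*(R + R) = (R + (11 + R))*(2*R) = (11 + 2*R)*(2*R) = 2*R*(11 + 2*R))
(-3769 + C)*(sqrt(-16080 + 5984) + F(78)) = (-3769 - 38600)*(sqrt(-16080 + 5984) + 2*78*(11 + 2*78)) = -42369*(sqrt(-10096) + 2*78*(11 + 156)) = -42369*(4*I*sqrt(631) + 2*78*167) = -42369*(4*I*sqrt(631) + 26052) = -42369*(26052 + 4*I*sqrt(631)) = -1103797188 - 169476*I*sqrt(631)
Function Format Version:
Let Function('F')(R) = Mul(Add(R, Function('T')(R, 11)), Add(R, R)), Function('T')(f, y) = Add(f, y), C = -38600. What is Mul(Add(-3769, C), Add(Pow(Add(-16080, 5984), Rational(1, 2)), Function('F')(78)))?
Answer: Add(-1103797188, Mul(-169476, I, Pow(631, Rational(1, 2)))) ≈ Add(-1.1038e+9, Mul(-4.2572e+6, I))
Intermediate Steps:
Function('F')(R) = Mul(2, R, Add(11, Mul(2, R))) (Function('F')(R) = Mul(Add(R, Add(R, 11)), Add(R, R)) = Mul(Add(R, Add(11, R)), Mul(2, R)) = Mul(Add(11, Mul(2, R)), Mul(2, R)) = Mul(2, R, Add(11, Mul(2, R))))
Mul(Add(-3769, C), Add(Pow(Add(-16080, 5984), Rational(1, 2)), Function('F')(78))) = Mul(Add(-3769, -38600), Add(Pow(Add(-16080, 5984), Rational(1, 2)), Mul(2, 78, Add(11, Mul(2, 78))))) = Mul(-42369, Add(Pow(-10096, Rational(1, 2)), Mul(2, 78, Add(11, 156)))) = Mul(-42369, Add(Mul(4, I, Pow(631, Rational(1, 2))), Mul(2, 78, 167))) = Mul(-42369, Add(Mul(4, I, Pow(631, Rational(1, 2))), 26052)) = Mul(-42369, Add(26052, Mul(4, I, Pow(631, Rational(1, 2))))) = Add(-1103797188, Mul(-169476, I, Pow(631, Rational(1, 2))))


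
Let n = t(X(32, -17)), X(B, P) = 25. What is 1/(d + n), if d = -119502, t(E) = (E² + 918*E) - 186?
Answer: -1/96113 ≈ -1.0404e-5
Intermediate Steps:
t(E) = -186 + E² + 918*E
n = 23389 (n = -186 + 25² + 918*25 = -186 + 625 + 22950 = 23389)
1/(d + n) = 1/(-119502 + 23389) = 1/(-96113) = -1/96113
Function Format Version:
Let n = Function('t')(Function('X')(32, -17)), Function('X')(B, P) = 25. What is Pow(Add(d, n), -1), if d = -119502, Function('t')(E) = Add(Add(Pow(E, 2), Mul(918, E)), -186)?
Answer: Rational(-1, 96113) ≈ -1.0404e-5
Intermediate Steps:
Function('t')(E) = Add(-186, Pow(E, 2), Mul(918, E))
n = 23389 (n = Add(-186, Pow(25, 2), Mul(918, 25)) = Add(-186, 625, 22950) = 23389)
Pow(Add(d, n), -1) = Pow(Add(-119502, 23389), -1) = Pow(-96113, -1) = Rational(-1, 96113)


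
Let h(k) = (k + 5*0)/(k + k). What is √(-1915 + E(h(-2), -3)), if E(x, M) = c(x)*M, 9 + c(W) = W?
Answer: I*√7558/2 ≈ 43.468*I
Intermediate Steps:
h(k) = ½ (h(k) = (k + 0)/((2*k)) = k*(1/(2*k)) = ½)
c(W) = -9 + W
E(x, M) = M*(-9 + x) (E(x, M) = (-9 + x)*M = M*(-9 + x))
√(-1915 + E(h(-2), -3)) = √(-1915 - 3*(-9 + ½)) = √(-1915 - 3*(-17/2)) = √(-1915 + 51/2) = √(-3779/2) = I*√7558/2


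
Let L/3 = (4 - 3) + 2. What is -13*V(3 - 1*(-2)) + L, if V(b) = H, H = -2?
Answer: 35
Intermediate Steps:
V(b) = -2
L = 9 (L = 3*((4 - 3) + 2) = 3*(1 + 2) = 3*3 = 9)
-13*V(3 - 1*(-2)) + L = -13*(-2) + 9 = 26 + 9 = 35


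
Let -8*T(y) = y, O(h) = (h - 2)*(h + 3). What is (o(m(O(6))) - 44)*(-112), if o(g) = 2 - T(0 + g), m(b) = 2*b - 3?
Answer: 3738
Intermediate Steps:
O(h) = (-2 + h)*(3 + h)
T(y) = -y/8
m(b) = -3 + 2*b
o(g) = 2 + g/8 (o(g) = 2 - (-1)*(0 + g)/8 = 2 - (-1)*g/8 = 2 + g/8)
(o(m(O(6))) - 44)*(-112) = ((2 + (-3 + 2*(-6 + 6 + 6**2))/8) - 44)*(-112) = ((2 + (-3 + 2*(-6 + 6 + 36))/8) - 44)*(-112) = ((2 + (-3 + 2*36)/8) - 44)*(-112) = ((2 + (-3 + 72)/8) - 44)*(-112) = ((2 + (1/8)*69) - 44)*(-112) = ((2 + 69/8) - 44)*(-112) = (85/8 - 44)*(-112) = -267/8*(-112) = 3738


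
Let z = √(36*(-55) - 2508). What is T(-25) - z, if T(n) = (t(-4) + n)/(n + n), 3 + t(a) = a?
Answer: 16/25 - 2*I*√1122 ≈ 0.64 - 66.993*I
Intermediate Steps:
t(a) = -3 + a
z = 2*I*√1122 (z = √(-1980 - 2508) = √(-4488) = 2*I*√1122 ≈ 66.993*I)
T(n) = (-7 + n)/(2*n) (T(n) = ((-3 - 4) + n)/(n + n) = (-7 + n)/((2*n)) = (-7 + n)*(1/(2*n)) = (-7 + n)/(2*n))
T(-25) - z = (½)*(-7 - 25)/(-25) - 2*I*√1122 = (½)*(-1/25)*(-32) - 2*I*√1122 = 16/25 - 2*I*√1122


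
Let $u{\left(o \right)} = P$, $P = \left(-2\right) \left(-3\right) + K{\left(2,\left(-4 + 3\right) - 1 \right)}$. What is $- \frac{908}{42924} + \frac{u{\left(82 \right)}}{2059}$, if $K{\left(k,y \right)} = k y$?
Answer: $- \frac{445931}{22095129} \approx -0.020182$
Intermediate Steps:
$P = 2$ ($P = \left(-2\right) \left(-3\right) + 2 \left(\left(-4 + 3\right) - 1\right) = 6 + 2 \left(-1 - 1\right) = 6 + 2 \left(-2\right) = 6 - 4 = 2$)
$u{\left(o \right)} = 2$
$- \frac{908}{42924} + \frac{u{\left(82 \right)}}{2059} = - \frac{908}{42924} + \frac{2}{2059} = \left(-908\right) \frac{1}{42924} + 2 \cdot \frac{1}{2059} = - \frac{227}{10731} + \frac{2}{2059} = - \frac{445931}{22095129}$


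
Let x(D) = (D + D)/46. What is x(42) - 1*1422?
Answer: -32664/23 ≈ -1420.2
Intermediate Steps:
x(D) = D/23 (x(D) = (2*D)*(1/46) = D/23)
x(42) - 1*1422 = (1/23)*42 - 1*1422 = 42/23 - 1422 = -32664/23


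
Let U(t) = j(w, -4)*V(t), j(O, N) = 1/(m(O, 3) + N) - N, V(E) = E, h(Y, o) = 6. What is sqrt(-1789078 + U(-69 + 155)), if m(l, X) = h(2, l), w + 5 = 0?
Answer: I*sqrt(1788691) ≈ 1337.4*I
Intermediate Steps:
w = -5 (w = -5 + 0 = -5)
m(l, X) = 6
j(O, N) = 1/(6 + N) - N
U(t) = 9*t/2 (U(t) = ((1 - 1*(-4)**2 - 6*(-4))/(6 - 4))*t = ((1 - 1*16 + 24)/2)*t = ((1 - 16 + 24)/2)*t = ((1/2)*9)*t = 9*t/2)
sqrt(-1789078 + U(-69 + 155)) = sqrt(-1789078 + 9*(-69 + 155)/2) = sqrt(-1789078 + (9/2)*86) = sqrt(-1789078 + 387) = sqrt(-1788691) = I*sqrt(1788691)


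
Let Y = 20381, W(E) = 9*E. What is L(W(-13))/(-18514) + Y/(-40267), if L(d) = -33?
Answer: -376005023/745503238 ≈ -0.50436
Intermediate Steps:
L(W(-13))/(-18514) + Y/(-40267) = -33/(-18514) + 20381/(-40267) = -33*(-1/18514) + 20381*(-1/40267) = 33/18514 - 20381/40267 = -376005023/745503238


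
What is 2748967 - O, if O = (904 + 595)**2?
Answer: 501966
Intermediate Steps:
O = 2247001 (O = 1499**2 = 2247001)
2748967 - O = 2748967 - 1*2247001 = 2748967 - 2247001 = 501966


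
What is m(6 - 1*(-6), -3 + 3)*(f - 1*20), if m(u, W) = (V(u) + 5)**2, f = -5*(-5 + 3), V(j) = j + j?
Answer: -8410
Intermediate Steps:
V(j) = 2*j
f = 10 (f = -5*(-2) = 10)
m(u, W) = (5 + 2*u)**2 (m(u, W) = (2*u + 5)**2 = (5 + 2*u)**2)
m(6 - 1*(-6), -3 + 3)*(f - 1*20) = (5 + 2*(6 - 1*(-6)))**2*(10 - 1*20) = (5 + 2*(6 + 6))**2*(10 - 20) = (5 + 2*12)**2*(-10) = (5 + 24)**2*(-10) = 29**2*(-10) = 841*(-10) = -8410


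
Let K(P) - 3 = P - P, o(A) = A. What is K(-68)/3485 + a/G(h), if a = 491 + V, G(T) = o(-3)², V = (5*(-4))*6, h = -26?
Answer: 1292962/31365 ≈ 41.223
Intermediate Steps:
V = -120 (V = -20*6 = -120)
G(T) = 9 (G(T) = (-3)² = 9)
K(P) = 3 (K(P) = 3 + (P - P) = 3 + 0 = 3)
a = 371 (a = 491 - 120 = 371)
K(-68)/3485 + a/G(h) = 3/3485 + 371/9 = 1292962/31365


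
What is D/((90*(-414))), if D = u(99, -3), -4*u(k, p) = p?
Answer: -1/49680 ≈ -2.0129e-5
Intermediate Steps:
u(k, p) = -p/4
D = ¾ (D = -¼*(-3) = ¾ ≈ 0.75000)
D/((90*(-414))) = 3/(4*((90*(-414)))) = (¾)/(-37260) = (¾)*(-1/37260) = -1/49680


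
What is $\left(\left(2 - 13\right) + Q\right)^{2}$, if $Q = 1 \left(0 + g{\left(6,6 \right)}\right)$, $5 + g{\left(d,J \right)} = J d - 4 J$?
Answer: $16$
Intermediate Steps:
$g{\left(d,J \right)} = -5 - 4 J + J d$ ($g{\left(d,J \right)} = -5 + \left(J d - 4 J\right) = -5 + \left(- 4 J + J d\right) = -5 - 4 J + J d$)
$Q = 7$ ($Q = 1 \left(0 - -7\right) = 1 \left(0 + 7\right) = 1 \cdot 7 = 7$)
$\left(\left(2 - 13\right) + Q\right)^{2} = \left(\left(2 - 13\right) + 7\right)^{2} = \left(-11 + 7\right)^{2} = \left(-4\right)^{2} = 16$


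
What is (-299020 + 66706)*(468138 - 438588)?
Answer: -6864878700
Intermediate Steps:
(-299020 + 66706)*(468138 - 438588) = -232314*29550 = -6864878700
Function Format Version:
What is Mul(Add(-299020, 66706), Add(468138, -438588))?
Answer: -6864878700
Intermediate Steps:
Mul(Add(-299020, 66706), Add(468138, -438588)) = Mul(-232314, 29550) = -6864878700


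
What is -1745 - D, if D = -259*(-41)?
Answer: -12364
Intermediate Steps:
D = 10619
-1745 - D = -1745 - 1*10619 = -1745 - 10619 = -12364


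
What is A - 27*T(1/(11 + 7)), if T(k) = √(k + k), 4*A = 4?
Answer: -8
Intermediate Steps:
A = 1 (A = (¼)*4 = 1)
T(k) = √2*√k (T(k) = √(2*k) = √2*√k)
A - 27*T(1/(11 + 7)) = 1 - 27*√2*√(1/(11 + 7)) = 1 - 27*√2*√(1/18) = 1 - 27*√2*√2/6 = 1 - 27*⅓ = 1 - 9 = -8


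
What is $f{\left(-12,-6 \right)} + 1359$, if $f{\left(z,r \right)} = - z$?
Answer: $1371$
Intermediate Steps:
$f{\left(-12,-6 \right)} + 1359 = \left(-1\right) \left(-12\right) + 1359 = 12 + 1359 = 1371$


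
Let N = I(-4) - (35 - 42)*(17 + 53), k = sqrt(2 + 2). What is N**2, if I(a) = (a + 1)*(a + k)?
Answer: 246016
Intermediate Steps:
k = 2 (k = sqrt(4) = 2)
I(a) = (1 + a)*(2 + a) (I(a) = (a + 1)*(a + 2) = (1 + a)*(2 + a))
N = 496 (N = (2 + (-4)**2 + 3*(-4)) - (35 - 42)*(17 + 53) = (2 + 16 - 12) - (-7)*70 = 6 - 1*(-490) = 6 + 490 = 496)
N**2 = 496**2 = 246016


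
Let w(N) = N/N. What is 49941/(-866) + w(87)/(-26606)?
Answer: -332182778/5760199 ≈ -57.669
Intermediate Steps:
w(N) = 1
49941/(-866) + w(87)/(-26606) = 49941/(-866) + 1/(-26606) = 49941*(-1/866) + 1*(-1/26606) = -49941/866 - 1/26606 = -332182778/5760199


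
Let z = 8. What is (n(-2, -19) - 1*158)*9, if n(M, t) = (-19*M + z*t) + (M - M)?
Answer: -2448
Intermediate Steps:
n(M, t) = -19*M + 8*t (n(M, t) = (-19*M + 8*t) + (M - M) = (-19*M + 8*t) + 0 = -19*M + 8*t)
(n(-2, -19) - 1*158)*9 = ((-19*(-2) + 8*(-19)) - 1*158)*9 = ((38 - 152) - 158)*9 = (-114 - 158)*9 = -272*9 = -2448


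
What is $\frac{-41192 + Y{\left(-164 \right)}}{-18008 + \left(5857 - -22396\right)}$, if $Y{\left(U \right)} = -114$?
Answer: $- \frac{41306}{10245} \approx -4.0318$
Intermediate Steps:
$\frac{-41192 + Y{\left(-164 \right)}}{-18008 + \left(5857 - -22396\right)} = \frac{-41192 - 114}{-18008 + \left(5857 - -22396\right)} = - \frac{41306}{-18008 + \left(5857 + 22396\right)} = - \frac{41306}{-18008 + 28253} = - \frac{41306}{10245}$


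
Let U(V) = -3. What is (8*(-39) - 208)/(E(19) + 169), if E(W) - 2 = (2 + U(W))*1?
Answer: -52/17 ≈ -3.0588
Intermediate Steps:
E(W) = 1 (E(W) = 2 + (2 - 3)*1 = 2 - 1*1 = 2 - 1 = 1)
(8*(-39) - 208)/(E(19) + 169) = (8*(-39) - 208)/(1 + 169) = (-312 - 208)/170 = -520*1/170 = -52/17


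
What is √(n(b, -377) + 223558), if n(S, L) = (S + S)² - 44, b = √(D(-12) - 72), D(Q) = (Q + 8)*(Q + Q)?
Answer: √223610 ≈ 472.87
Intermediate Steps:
D(Q) = 2*Q*(8 + Q) (D(Q) = (8 + Q)*(2*Q) = 2*Q*(8 + Q))
b = 2*√6 (b = √(2*(-12)*(8 - 12) - 72) = √(2*(-12)*(-4) - 72) = √(96 - 72) = √24 = 2*√6 ≈ 4.8990)
n(S, L) = -44 + 4*S² (n(S, L) = (2*S)² - 44 = 4*S² - 44 = -44 + 4*S²)
√(n(b, -377) + 223558) = √((-44 + 4*(2*√6)²) + 223558) = √((-44 + 4*24) + 223558) = √((-44 + 96) + 223558) = √(52 + 223558) = √223610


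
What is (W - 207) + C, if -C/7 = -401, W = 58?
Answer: 2658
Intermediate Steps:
C = 2807 (C = -7*(-401) = 2807)
(W - 207) + C = (58 - 207) + 2807 = -149 + 2807 = 2658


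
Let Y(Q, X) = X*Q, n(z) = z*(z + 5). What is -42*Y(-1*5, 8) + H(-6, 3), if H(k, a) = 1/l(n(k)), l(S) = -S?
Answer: 10079/6 ≈ 1679.8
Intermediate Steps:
n(z) = z*(5 + z)
Y(Q, X) = Q*X
H(k, a) = -1/(k*(5 + k)) (H(k, a) = 1/(-k*(5 + k)) = -1/(k*(5 + k)))
-42*Y(-1*5, 8) + H(-6, 3) = -42*(-1*5)*8 - 1/(-6*(5 - 6)) = -(-210)*8 - 1*(-⅙)/(-1) = -42*(-40) - 1*(-⅙)*(-1) = 1680 - ⅙ = 10079/6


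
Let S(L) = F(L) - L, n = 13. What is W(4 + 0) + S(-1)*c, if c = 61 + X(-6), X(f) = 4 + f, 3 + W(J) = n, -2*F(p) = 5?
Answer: -157/2 ≈ -78.500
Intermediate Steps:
F(p) = -5/2 (F(p) = -½*5 = -5/2)
S(L) = -5/2 - L
W(J) = 10 (W(J) = -3 + 13 = 10)
c = 59 (c = 61 + (4 - 6) = 61 - 2 = 59)
W(4 + 0) + S(-1)*c = 10 + (-5/2 - 1*(-1))*59 = 10 + (-5/2 + 1)*59 = 10 - 3/2*59 = 10 - 177/2 = -157/2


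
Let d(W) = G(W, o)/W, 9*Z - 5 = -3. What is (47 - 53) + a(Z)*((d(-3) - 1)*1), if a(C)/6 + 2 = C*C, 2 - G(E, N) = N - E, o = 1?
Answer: -170/81 ≈ -2.0988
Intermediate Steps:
Z = 2/9 (Z = 5/9 + (1/9)*(-3) = 5/9 - 1/3 = 2/9 ≈ 0.22222)
G(E, N) = 2 + E - N (G(E, N) = 2 - (N - E) = 2 + (E - N) = 2 + E - N)
a(C) = -12 + 6*C**2 (a(C) = -12 + 6*(C*C) = -12 + 6*C**2)
d(W) = (1 + W)/W (d(W) = (2 + W - 1*1)/W = (2 + W - 1)/W = (1 + W)/W)
(47 - 53) + a(Z)*((d(-3) - 1)*1) = (47 - 53) + (-12 + 6*(2/9)**2)*(((1 - 3)/(-3) - 1)*1) = -6 + (-12 + 6*(4/81))*((-1/3*(-2) - 1)*1) = -6 + (-12 + 8/27)*((2/3 - 1)*1) = -6 - (-316)/81 = -6 - 316/27*(-1/3) = -6 + 316/81 = -170/81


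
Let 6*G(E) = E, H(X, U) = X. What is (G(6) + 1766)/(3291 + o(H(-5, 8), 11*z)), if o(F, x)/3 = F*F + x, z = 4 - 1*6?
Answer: 589/1100 ≈ 0.53545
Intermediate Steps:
z = -2 (z = 4 - 6 = -2)
G(E) = E/6
o(F, x) = 3*x + 3*F² (o(F, x) = 3*(F*F + x) = 3*(F² + x) = 3*(x + F²) = 3*x + 3*F²)
(G(6) + 1766)/(3291 + o(H(-5, 8), 11*z)) = ((⅙)*6 + 1766)/(3291 + (3*(11*(-2)) + 3*(-5)²)) = (1 + 1766)/(3291 + (3*(-22) + 3*25)) = 1767/(3291 + (-66 + 75)) = 1767/(3291 + 9) = 1767/3300 = 1767*(1/3300) = 589/1100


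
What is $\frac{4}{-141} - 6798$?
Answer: $- \frac{958522}{141} \approx -6798.0$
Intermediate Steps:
$\frac{4}{-141} - 6798 = 4 \left(- \frac{1}{141}\right) - 6798 = - \frac{4}{141} - 6798 = - \frac{958522}{141}$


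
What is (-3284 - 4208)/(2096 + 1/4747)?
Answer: -35564524/9949713 ≈ -3.5744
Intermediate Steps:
(-3284 - 4208)/(2096 + 1/4747) = -7492/(2096 + 1/4747) = -7492/9949713/4747 = -7492*4747/9949713 = -35564524/9949713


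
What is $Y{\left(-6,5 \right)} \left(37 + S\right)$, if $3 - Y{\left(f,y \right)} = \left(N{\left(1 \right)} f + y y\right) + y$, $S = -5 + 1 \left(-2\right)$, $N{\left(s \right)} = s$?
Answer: $-630$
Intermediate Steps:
$S = -7$ ($S = -5 - 2 = -7$)
$Y{\left(f,y \right)} = 3 - f - y - y^{2}$ ($Y{\left(f,y \right)} = 3 - \left(\left(1 f + y y\right) + y\right) = 3 - \left(\left(f + y^{2}\right) + y\right) = 3 - \left(f + y + y^{2}\right) = 3 - f - y - y^{2}$)
$Y{\left(-6,5 \right)} \left(37 + S\right) = \left(3 - -6 - 5 - 5^{2}\right) \left(37 - 7\right) = \left(3 + 6 - 5 - 25\right) 30 = \left(-21\right) 30 = -630$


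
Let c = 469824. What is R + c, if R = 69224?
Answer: 539048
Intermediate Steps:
R + c = 69224 + 469824 = 539048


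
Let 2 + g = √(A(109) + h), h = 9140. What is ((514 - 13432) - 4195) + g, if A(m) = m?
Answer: -17115 + √9249 ≈ -17019.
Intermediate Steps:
g = -2 + √9249 (g = -2 + √(109 + 9140) = -2 + √9249 ≈ 94.172)
((514 - 13432) - 4195) + g = ((514 - 13432) - 4195) + (-2 + √9249) = (-12918 - 4195) + (-2 + √9249) = -17113 + (-2 + √9249) = -17115 + √9249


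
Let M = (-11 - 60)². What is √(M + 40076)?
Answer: 9*√557 ≈ 212.41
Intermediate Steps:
M = 5041 (M = (-71)² = 5041)
√(M + 40076) = √(5041 + 40076) = √45117 = 9*√557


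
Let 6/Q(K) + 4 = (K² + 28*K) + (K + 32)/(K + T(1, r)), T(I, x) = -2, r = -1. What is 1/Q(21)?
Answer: 9764/57 ≈ 171.30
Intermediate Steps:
Q(K) = 6/(-4 + K² + 28*K + (32 + K)/(-2 + K)) (Q(K) = 6/(-4 + ((K² + 28*K) + (K + 32)/(K - 2))) = 6/(-4 + ((K² + 28*K) + (32 + K)/(-2 + K))) = 6/(-4 + (K² + 28*K + (32 + K)/(-2 + K))) = 6/(-4 + K² + 28*K + (32 + K)/(-2 + K)))
1/Q(21) = 1/(6*(-2 + 21)/(40 + 21³ - 59*21 + 26*21²)) = 1/(6*19/(40 + 9261 - 1239 + 26*441)) = 1/(6*19/(40 + 9261 - 1239 + 11466)) = 1/(6*19/19528) = 1/(6*(1/19528)*19) = 1/(57/9764) = 9764/57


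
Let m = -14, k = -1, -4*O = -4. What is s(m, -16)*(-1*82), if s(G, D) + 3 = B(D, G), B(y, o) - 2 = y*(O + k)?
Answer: 82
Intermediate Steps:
O = 1 (O = -1/4*(-4) = 1)
B(y, o) = 2 (B(y, o) = 2 + y*(1 - 1) = 2 + y*0 = 2 + 0 = 2)
s(G, D) = -1 (s(G, D) = -3 + 2 = -1)
s(m, -16)*(-1*82) = -(-1)*82 = -1*(-82) = 82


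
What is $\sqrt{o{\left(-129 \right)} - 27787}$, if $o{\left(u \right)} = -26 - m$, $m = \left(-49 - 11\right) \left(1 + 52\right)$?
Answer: $3 i \sqrt{2737} \approx 156.95 i$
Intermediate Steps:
$m = -3180$ ($m = \left(-60\right) 53 = -3180$)
$o{\left(u \right)} = 3154$ ($o{\left(u \right)} = -26 - -3180 = -26 + 3180 = 3154$)
$\sqrt{o{\left(-129 \right)} - 27787} = \sqrt{3154 - 27787} = \sqrt{-24633} = 3 i \sqrt{2737}$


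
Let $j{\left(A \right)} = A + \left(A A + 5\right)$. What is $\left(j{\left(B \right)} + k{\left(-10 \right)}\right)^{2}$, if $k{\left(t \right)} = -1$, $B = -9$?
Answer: $5776$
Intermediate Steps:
$j{\left(A \right)} = 5 + A + A^{2}$ ($j{\left(A \right)} = A + \left(A^{2} + 5\right) = A + \left(5 + A^{2}\right) = 5 + A + A^{2}$)
$\left(j{\left(B \right)} + k{\left(-10 \right)}\right)^{2} = \left(\left(5 - 9 + \left(-9\right)^{2}\right) - 1\right)^{2} = \left(\left(5 - 9 + 81\right) - 1\right)^{2} = \left(77 - 1\right)^{2} = 76^{2} = 5776$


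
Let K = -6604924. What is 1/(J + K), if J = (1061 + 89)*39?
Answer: -1/6560074 ≈ -1.5244e-7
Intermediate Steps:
J = 44850 (J = 1150*39 = 44850)
1/(J + K) = 1/(44850 - 6604924) = 1/(-6560074) = -1/6560074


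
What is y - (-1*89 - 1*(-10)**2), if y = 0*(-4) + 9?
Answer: 198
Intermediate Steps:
y = 9 (y = 0 + 9 = 9)
y - (-1*89 - 1*(-10)**2) = 9 - (-1*89 - 1*(-10)**2) = 9 - (-89 - 1*100) = 9 - (-89 - 100) = 9 - 1*(-189) = 9 + 189 = 198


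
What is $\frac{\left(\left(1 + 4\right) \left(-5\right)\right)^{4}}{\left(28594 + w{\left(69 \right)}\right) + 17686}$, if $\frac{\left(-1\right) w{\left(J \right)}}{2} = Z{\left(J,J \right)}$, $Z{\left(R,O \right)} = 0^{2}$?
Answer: $\frac{78125}{9256} \approx 8.4405$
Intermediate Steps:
$Z{\left(R,O \right)} = 0$
$w{\left(J \right)} = 0$ ($w{\left(J \right)} = \left(-2\right) 0 = 0$)
$\frac{\left(\left(1 + 4\right) \left(-5\right)\right)^{4}}{\left(28594 + w{\left(69 \right)}\right) + 17686} = \frac{\left(\left(1 + 4\right) \left(-5\right)\right)^{4}}{\left(28594 + 0\right) + 17686} = \frac{\left(5 \left(-5\right)\right)^{4}}{28594 + 17686} = \frac{\left(-25\right)^{4}}{46280} = 390625 \cdot \frac{1}{46280} = \frac{78125}{9256}$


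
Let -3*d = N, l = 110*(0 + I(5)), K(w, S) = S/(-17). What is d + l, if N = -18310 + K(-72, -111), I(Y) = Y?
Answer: 339209/51 ≈ 6651.2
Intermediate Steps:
K(w, S) = -S/17 (K(w, S) = S*(-1/17) = -S/17)
l = 550 (l = 110*(0 + 5) = 110*5 = 550)
N = -311159/17 (N = -18310 - 1/17*(-111) = -18310 + 111/17 = -311159/17 ≈ -18303.)
d = 311159/51 (d = -⅓*(-311159/17) = 311159/51 ≈ 6101.2)
d + l = 311159/51 + 550 = 339209/51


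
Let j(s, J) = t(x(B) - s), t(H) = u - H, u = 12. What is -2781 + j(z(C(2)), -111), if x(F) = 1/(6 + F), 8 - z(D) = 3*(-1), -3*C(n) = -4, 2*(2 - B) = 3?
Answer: -35856/13 ≈ -2758.2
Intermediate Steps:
B = ½ (B = 2 - ½*3 = 2 - 3/2 = ½ ≈ 0.50000)
C(n) = 4/3 (C(n) = -⅓*(-4) = 4/3)
z(D) = 11 (z(D) = 8 - 3*(-1) = 8 - 1*(-3) = 8 + 3 = 11)
t(H) = 12 - H
j(s, J) = 154/13 + s (j(s, J) = 12 - (1/(6 + ½) - s) = 12 - (1/(13/2) - s) = 12 - (2/13 - s) = 12 + (-2/13 + s) = 154/13 + s)
-2781 + j(z(C(2)), -111) = -2781 + (154/13 + 11) = -2781 + 297/13 = -35856/13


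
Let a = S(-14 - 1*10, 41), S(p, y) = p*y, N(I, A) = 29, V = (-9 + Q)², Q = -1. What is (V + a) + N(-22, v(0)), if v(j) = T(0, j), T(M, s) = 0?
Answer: -855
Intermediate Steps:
V = 100 (V = (-9 - 1)² = (-10)² = 100)
v(j) = 0
a = -984 (a = (-14 - 1*10)*41 = (-14 - 10)*41 = -24*41 = -984)
(V + a) + N(-22, v(0)) = (100 - 984) + 29 = -884 + 29 = -855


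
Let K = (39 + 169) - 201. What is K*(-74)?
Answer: -518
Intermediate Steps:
K = 7 (K = 208 - 201 = 7)
K*(-74) = 7*(-74) = -518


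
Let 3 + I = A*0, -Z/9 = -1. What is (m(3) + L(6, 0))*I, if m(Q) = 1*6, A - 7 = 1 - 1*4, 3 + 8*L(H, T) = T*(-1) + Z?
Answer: -81/4 ≈ -20.250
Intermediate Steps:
Z = 9 (Z = -9*(-1) = 9)
L(H, T) = ¾ - T/8 (L(H, T) = -3/8 + (T*(-1) + 9)/8 = -3/8 + (-T + 9)/8 = -3/8 + (9 - T)/8 = -3/8 + (9/8 - T/8) = ¾ - T/8)
A = 4 (A = 7 + (1 - 1*4) = 7 + (1 - 4) = 7 - 3 = 4)
m(Q) = 6
I = -3 (I = -3 + 4*0 = -3 + 0 = -3)
(m(3) + L(6, 0))*I = (6 + (¾ - ⅛*0))*(-3) = (6 + (¾ + 0))*(-3) = (6 + ¾)*(-3) = (27/4)*(-3) = -81/4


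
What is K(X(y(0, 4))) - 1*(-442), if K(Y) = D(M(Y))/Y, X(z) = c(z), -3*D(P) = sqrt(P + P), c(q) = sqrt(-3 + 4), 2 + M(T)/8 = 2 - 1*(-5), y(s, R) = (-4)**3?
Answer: 442 - 4*sqrt(5)/3 ≈ 439.02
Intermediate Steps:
y(s, R) = -64
M(T) = 40 (M(T) = -16 + 8*(2 - 1*(-5)) = -16 + 8*(2 + 5) = -16 + 8*7 = -16 + 56 = 40)
c(q) = 1 (c(q) = sqrt(1) = 1)
D(P) = -sqrt(2)*sqrt(P)/3 (D(P) = -sqrt(P + P)/3 = -sqrt(2)*sqrt(P)/3)
X(z) = 1
K(Y) = -4*sqrt(5)/(3*Y) (K(Y) = (-sqrt(2)*sqrt(40)/3)/Y = (-sqrt(2)*2*sqrt(10)/3)/Y = (-4*sqrt(5)/3)/Y = -4*sqrt(5)/(3*Y))
K(X(y(0, 4))) - 1*(-442) = -4/3*sqrt(5)/1 - 1*(-442) = -4/3*sqrt(5)*1 + 442 = -4*sqrt(5)/3 + 442 = 442 - 4*sqrt(5)/3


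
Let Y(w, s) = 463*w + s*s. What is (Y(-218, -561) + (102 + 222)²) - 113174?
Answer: 205589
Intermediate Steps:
Y(w, s) = s² + 463*w (Y(w, s) = 463*w + s² = s² + 463*w)
(Y(-218, -561) + (102 + 222)²) - 113174 = (((-561)² + 463*(-218)) + (102 + 222)²) - 113174 = ((314721 - 100934) + 324²) - 113174 = (213787 + 104976) - 113174 = 318763 - 113174 = 205589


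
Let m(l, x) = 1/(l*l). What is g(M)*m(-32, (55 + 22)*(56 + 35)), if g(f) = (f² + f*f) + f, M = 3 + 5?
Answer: 17/128 ≈ 0.13281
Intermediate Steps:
M = 8
g(f) = f + 2*f² (g(f) = (f² + f²) + f = 2*f² + f = f + 2*f²)
m(l, x) = l⁻² (m(l, x) = 1/(l²) = l⁻²)
g(M)*m(-32, (55 + 22)*(56 + 35)) = (8*(1 + 2*8))/(-32)² = (8*(1 + 16))*(1/1024) = (8*17)*(1/1024) = 136*(1/1024) = 17/128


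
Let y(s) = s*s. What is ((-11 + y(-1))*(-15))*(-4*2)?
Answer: -1200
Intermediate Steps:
y(s) = s**2
((-11 + y(-1))*(-15))*(-4*2) = ((-11 + (-1)**2)*(-15))*(-4*2) = ((-11 + 1)*(-15))*(-8) = -10*(-15)*(-8) = 150*(-8) = -1200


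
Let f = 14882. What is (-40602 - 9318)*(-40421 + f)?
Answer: 1274906880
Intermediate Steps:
(-40602 - 9318)*(-40421 + f) = (-40602 - 9318)*(-40421 + 14882) = -49920*(-25539) = 1274906880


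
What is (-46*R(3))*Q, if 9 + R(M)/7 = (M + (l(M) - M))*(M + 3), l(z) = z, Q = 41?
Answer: -118818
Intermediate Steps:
R(M) = -63 + 7*M*(3 + M) (R(M) = -63 + 7*((M + (M - M))*(M + 3)) = -63 + 7*((M + 0)*(3 + M)) = -63 + 7*(M*(3 + M)) = -63 + 7*M*(3 + M))
(-46*R(3))*Q = -46*(-63 + 7*3**2 + 21*3)*41 = -46*(-63 + 7*9 + 63)*41 = -46*(-63 + 63 + 63)*41 = -46*63*41 = -2898*41 = -118818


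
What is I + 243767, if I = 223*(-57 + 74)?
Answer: 247558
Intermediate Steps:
I = 3791 (I = 223*17 = 3791)
I + 243767 = 3791 + 243767 = 247558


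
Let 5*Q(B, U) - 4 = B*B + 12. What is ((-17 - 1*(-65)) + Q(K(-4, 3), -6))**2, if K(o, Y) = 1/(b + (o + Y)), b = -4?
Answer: 40972801/15625 ≈ 2622.3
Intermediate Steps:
K(o, Y) = 1/(-4 + Y + o) (K(o, Y) = 1/(-4 + (o + Y)) = 1/(-4 + (Y + o)) = 1/(-4 + Y + o))
Q(B, U) = 16/5 + B**2/5 (Q(B, U) = 4/5 + (B*B + 12)/5 = 4/5 + (B**2 + 12)/5 = 4/5 + (12 + B**2)/5 = 4/5 + (12/5 + B**2/5) = 16/5 + B**2/5)
((-17 - 1*(-65)) + Q(K(-4, 3), -6))**2 = ((-17 - 1*(-65)) + (16/5 + (1/(-4 + 3 - 4))**2/5))**2 = ((-17 + 65) + (16/5 + (1/(-5))**2/5))**2 = (48 + (16/5 + (-1/5)**2/5))**2 = (48 + (16/5 + (1/5)*(1/25)))**2 = (48 + (16/5 + 1/125))**2 = (48 + 401/125)**2 = (6401/125)**2 = 40972801/15625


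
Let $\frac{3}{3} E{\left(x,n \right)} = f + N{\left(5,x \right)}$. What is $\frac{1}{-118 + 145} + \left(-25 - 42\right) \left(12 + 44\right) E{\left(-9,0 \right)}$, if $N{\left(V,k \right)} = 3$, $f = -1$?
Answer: $- \frac{202607}{27} \approx -7504.0$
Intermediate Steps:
$E{\left(x,n \right)} = 2$ ($E{\left(x,n \right)} = -1 + 3 = 2$)
$\frac{1}{-118 + 145} + \left(-25 - 42\right) \left(12 + 44\right) E{\left(-9,0 \right)} = \frac{1}{-118 + 145} + \left(-25 - 42\right) \left(12 + 44\right) 2 = \frac{1}{27} + \left(-67\right) 56 \cdot 2 = \frac{1}{27} - 7504 = - \frac{202607}{27}$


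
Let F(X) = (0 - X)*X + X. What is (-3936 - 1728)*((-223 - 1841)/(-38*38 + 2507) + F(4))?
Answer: 83940480/1063 ≈ 78966.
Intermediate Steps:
F(X) = X - X**2 (F(X) = (-X)*X + X = -X**2 + X = X - X**2)
(-3936 - 1728)*((-223 - 1841)/(-38*38 + 2507) + F(4)) = (-3936 - 1728)*((-223 - 1841)/(-38*38 + 2507) + 4*(1 - 1*4)) = -5664*(-2064/(-1444 + 2507) + 4*(1 - 4)) = -5664*(-2064/1063 + 4*(-3)) = -5664*(-2064*1/1063 - 12) = -5664*(-2064/1063 - 12) = -5664*(-14820/1063) = 83940480/1063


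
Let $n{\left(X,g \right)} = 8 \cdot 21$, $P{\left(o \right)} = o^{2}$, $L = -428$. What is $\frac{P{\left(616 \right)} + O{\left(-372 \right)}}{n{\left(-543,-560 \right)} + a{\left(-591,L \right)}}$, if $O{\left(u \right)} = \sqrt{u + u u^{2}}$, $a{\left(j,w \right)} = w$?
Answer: $- \frac{94864}{65} - \frac{i \sqrt{12869805}}{130} \approx -1459.4 - 27.596 i$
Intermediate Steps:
$n{\left(X,g \right)} = 168$
$O{\left(u \right)} = \sqrt{u + u^{3}}$
$\frac{P{\left(616 \right)} + O{\left(-372 \right)}}{n{\left(-543,-560 \right)} + a{\left(-591,L \right)}} = \frac{616^{2} + \sqrt{-372 + \left(-372\right)^{3}}}{168 - 428} = \frac{379456 + \sqrt{-372 - 51478848}}{-260} = \left(379456 + \sqrt{-51479220}\right) \left(- \frac{1}{260}\right) = \left(379456 + 2 i \sqrt{12869805}\right) \left(- \frac{1}{260}\right) = - \frac{94864}{65} - \frac{i \sqrt{12869805}}{130}$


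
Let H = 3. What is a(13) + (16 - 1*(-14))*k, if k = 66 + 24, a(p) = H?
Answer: 2703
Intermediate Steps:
a(p) = 3
k = 90
a(13) + (16 - 1*(-14))*k = 3 + (16 - 1*(-14))*90 = 3 + (16 + 14)*90 = 3 + 30*90 = 3 + 2700 = 2703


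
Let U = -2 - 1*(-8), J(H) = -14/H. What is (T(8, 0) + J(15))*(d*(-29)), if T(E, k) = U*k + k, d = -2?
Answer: -812/15 ≈ -54.133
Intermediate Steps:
U = 6 (U = -2 + 8 = 6)
T(E, k) = 7*k (T(E, k) = 6*k + k = 7*k)
(T(8, 0) + J(15))*(d*(-29)) = (7*0 - 14/15)*(-2*(-29)) = (0 - 14*1/15)*58 = (0 - 14/15)*58 = -14/15*58 = -812/15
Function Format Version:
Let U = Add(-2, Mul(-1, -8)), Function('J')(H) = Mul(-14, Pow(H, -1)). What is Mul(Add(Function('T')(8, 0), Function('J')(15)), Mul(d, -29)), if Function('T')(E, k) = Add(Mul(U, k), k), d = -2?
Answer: Rational(-812, 15) ≈ -54.133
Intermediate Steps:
U = 6 (U = Add(-2, 8) = 6)
Function('T')(E, k) = Mul(7, k) (Function('T')(E, k) = Add(Mul(6, k), k) = Mul(7, k))
Mul(Add(Function('T')(8, 0), Function('J')(15)), Mul(d, -29)) = Mul(Add(Mul(7, 0), Mul(-14, Pow(15, -1))), Mul(-2, -29)) = Mul(Add(0, Mul(-14, Rational(1, 15))), 58) = Mul(Add(0, Rational(-14, 15)), 58) = Mul(Rational(-14, 15), 58) = Rational(-812, 15)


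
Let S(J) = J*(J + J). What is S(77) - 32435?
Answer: -20577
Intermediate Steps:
S(J) = 2*J**2 (S(J) = J*(2*J) = 2*J**2)
S(77) - 32435 = 2*77**2 - 32435 = 2*5929 - 32435 = 11858 - 32435 = -20577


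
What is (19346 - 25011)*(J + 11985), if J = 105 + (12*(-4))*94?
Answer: -42929370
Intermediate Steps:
J = -4407 (J = 105 - 48*94 = 105 - 4512 = -4407)
(19346 - 25011)*(J + 11985) = (19346 - 25011)*(-4407 + 11985) = -5665*7578 = -42929370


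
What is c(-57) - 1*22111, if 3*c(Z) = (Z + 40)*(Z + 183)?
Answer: -22825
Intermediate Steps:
c(Z) = (40 + Z)*(183 + Z)/3 (c(Z) = ((Z + 40)*(Z + 183))/3 = ((40 + Z)*(183 + Z))/3 = (40 + Z)*(183 + Z)/3)
c(-57) - 1*22111 = (2440 + (⅓)*(-57)² + (223/3)*(-57)) - 1*22111 = (2440 + (⅓)*3249 - 4237) - 22111 = (2440 + 1083 - 4237) - 22111 = -714 - 22111 = -22825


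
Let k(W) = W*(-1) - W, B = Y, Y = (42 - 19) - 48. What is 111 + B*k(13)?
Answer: 761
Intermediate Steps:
Y = -25 (Y = 23 - 48 = -25)
B = -25
k(W) = -2*W (k(W) = -W - W = -2*W)
111 + B*k(13) = 111 - (-50)*13 = 111 - 25*(-26) = 111 + 650 = 761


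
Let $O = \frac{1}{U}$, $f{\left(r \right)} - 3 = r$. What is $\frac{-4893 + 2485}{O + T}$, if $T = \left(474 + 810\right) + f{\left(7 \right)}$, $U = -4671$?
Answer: $- \frac{11247768}{6044273} \approx -1.8609$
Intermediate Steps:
$f{\left(r \right)} = 3 + r$
$O = - \frac{1}{4671}$ ($O = \frac{1}{-4671} = - \frac{1}{4671} \approx -0.00021409$)
$T = 1294$ ($T = \left(474 + 810\right) + \left(3 + 7\right) = 1284 + 10 = 1294$)
$\frac{-4893 + 2485}{O + T} = \frac{-4893 + 2485}{- \frac{1}{4671} + 1294} = - \frac{2408}{\frac{6044273}{4671}} = \left(-2408\right) \frac{4671}{6044273} = - \frac{11247768}{6044273}$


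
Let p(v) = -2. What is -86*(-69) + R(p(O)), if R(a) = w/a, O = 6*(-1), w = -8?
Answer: 5938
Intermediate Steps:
O = -6
R(a) = -8/a
-86*(-69) + R(p(O)) = -86*(-69) - 8/(-2) = 5934 - 8*(-1/2) = 5934 + 4 = 5938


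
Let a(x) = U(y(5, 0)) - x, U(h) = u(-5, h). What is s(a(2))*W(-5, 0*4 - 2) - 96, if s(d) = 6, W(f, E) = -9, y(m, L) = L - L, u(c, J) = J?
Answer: -150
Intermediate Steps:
y(m, L) = 0
U(h) = h
a(x) = -x (a(x) = 0 - x = -x)
s(a(2))*W(-5, 0*4 - 2) - 96 = 6*(-9) - 96 = -54 - 96 = -150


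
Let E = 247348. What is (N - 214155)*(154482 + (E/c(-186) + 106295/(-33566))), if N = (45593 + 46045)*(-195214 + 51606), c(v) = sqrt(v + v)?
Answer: -68238563248437742503/33566 + 542523376610922*I*sqrt(93)/31 ≈ -2.033e+15 + 1.6877e+14*I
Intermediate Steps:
c(v) = sqrt(2)*sqrt(v) (c(v) = sqrt(2*v) = sqrt(2)*sqrt(v))
N = -13159949904 (N = 91638*(-143608) = -13159949904)
(N - 214155)*(154482 + (E/c(-186) + 106295/(-33566))) = (-13159949904 - 214155)*(154482 + (247348/((sqrt(2)*sqrt(-186))) + 106295/(-33566))) = -13160164059*(154482 + (247348/((sqrt(2)*(I*sqrt(186)))) + 106295*(-1/33566))) = -13160164059*(154482 + (247348/((2*I*sqrt(93))) - 106295/33566)) = -13160164059*(154482 + (247348*(-I*sqrt(93)/186) - 106295/33566)) = -13160164059*(154482 + (-123674*I*sqrt(93)/93 - 106295/33566)) = -13160164059*(154482 + (-106295/33566 - 123674*I*sqrt(93)/93)) = -13160164059*(5185236517/33566 - 123674*I*sqrt(93)/93) = -68238563248437742503/33566 + 542523376610922*I*sqrt(93)/31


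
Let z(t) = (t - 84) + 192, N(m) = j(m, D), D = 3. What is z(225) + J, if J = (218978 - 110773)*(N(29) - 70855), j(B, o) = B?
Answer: -7663726997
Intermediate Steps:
N(m) = m
z(t) = 108 + t (z(t) = (-84 + t) + 192 = 108 + t)
J = -7663727330 (J = (218978 - 110773)*(29 - 70855) = 108205*(-70826) = -7663727330)
z(225) + J = (108 + 225) - 7663727330 = 333 - 7663727330 = -7663726997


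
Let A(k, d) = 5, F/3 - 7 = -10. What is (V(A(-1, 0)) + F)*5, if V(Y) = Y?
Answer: -20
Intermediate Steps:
F = -9 (F = 21 + 3*(-10) = 21 - 30 = -9)
(V(A(-1, 0)) + F)*5 = (5 - 9)*5 = -4*5 = -20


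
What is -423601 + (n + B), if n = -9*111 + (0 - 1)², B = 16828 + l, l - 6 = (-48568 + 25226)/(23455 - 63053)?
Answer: -8073327564/19799 ≈ -4.0776e+5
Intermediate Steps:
l = 130465/19799 (l = 6 + (-48568 + 25226)/(23455 - 63053) = 6 - 23342/(-39598) = 6 - 23342*(-1/39598) = 6 + 11671/19799 = 130465/19799 ≈ 6.5895)
B = 333308037/19799 (B = 16828 + 130465/19799 = 333308037/19799 ≈ 16835.)
n = -998 (n = -999 + (-1)² = -999 + 1 = -998)
-423601 + (n + B) = -423601 + (-998 + 333308037/19799) = -423601 + 313548635/19799 = -8073327564/19799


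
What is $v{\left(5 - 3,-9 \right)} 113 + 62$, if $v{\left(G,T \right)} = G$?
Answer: $288$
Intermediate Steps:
$v{\left(5 - 3,-9 \right)} 113 + 62 = \left(5 - 3\right) 113 + 62 = 2 \cdot 113 + 62 = 226 + 62 = 288$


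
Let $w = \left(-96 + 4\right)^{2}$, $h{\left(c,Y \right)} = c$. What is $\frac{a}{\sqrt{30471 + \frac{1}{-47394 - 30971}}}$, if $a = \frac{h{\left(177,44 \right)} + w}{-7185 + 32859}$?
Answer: $\frac{8641 \sqrt{187124642160610}}{61305915432036} \approx 0.0019281$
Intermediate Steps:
$w = 8464$ ($w = \left(-92\right)^{2} = 8464$)
$a = \frac{8641}{25674}$ ($a = \frac{177 + 8464}{-7185 + 32859} = \frac{8641}{25674} \approx 0.33657$)
$\frac{a}{\sqrt{30471 + \frac{1}{-47394 - 30971}}} = \frac{8641}{25674 \sqrt{30471 + \frac{1}{-47394 - 30971}}} = \frac{8641}{25674 \sqrt{30471 + \frac{1}{-78365}}} = \frac{8641}{25674 \sqrt{30471 - \frac{1}{78365}}} = \frac{8641}{25674 \sqrt{\frac{2387859914}{78365}}} = \frac{8641}{25674 \frac{\sqrt{187124642160610}}{78365}} = \frac{8641 \frac{\sqrt{187124642160610}}{2387859914}}{25674} = \frac{8641 \sqrt{187124642160610}}{61305915432036}$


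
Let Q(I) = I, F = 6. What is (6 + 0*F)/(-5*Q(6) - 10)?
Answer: -3/20 ≈ -0.15000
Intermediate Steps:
(6 + 0*F)/(-5*Q(6) - 10) = (6 + 0*6)/(-5*6 - 10) = (6 + 0)/(-30 - 10) = 6/(-40) = -1/40*6 = -3/20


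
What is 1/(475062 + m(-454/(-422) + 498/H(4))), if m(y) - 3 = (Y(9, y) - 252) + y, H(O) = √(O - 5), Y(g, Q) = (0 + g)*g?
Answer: 21142803671/10040624393971405 + 22171458*I/10040624393971405 ≈ 2.1057e-6 + 2.2082e-9*I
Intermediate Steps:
Y(g, Q) = g² (Y(g, Q) = g*g = g²)
H(O) = √(-5 + O)
m(y) = -168 + y (m(y) = 3 + ((9² - 252) + y) = 3 + ((81 - 252) + y) = 3 + (-171 + y) = -168 + y)
1/(475062 + m(-454/(-422) + 498/H(4))) = 1/(475062 + (-168 + (-454/(-422) + 498/(√(-5 + 4))))) = 1/(475062 + (-168 + (-454*(-1/422) + 498/(√(-1))))) = 1/(475062 + (-168 + (227/211 + 498/I))) = 1/(475062 + (-168 + (227/211 + 498*(-I)))) = 1/(475062 + (-168 + (227/211 - 498*I))) = 1/(475062 + (-35221/211 - 498*I)) = 1/(100202861/211 - 498*I) = 44521*(100202861/211 + 498*I)/10040624393971405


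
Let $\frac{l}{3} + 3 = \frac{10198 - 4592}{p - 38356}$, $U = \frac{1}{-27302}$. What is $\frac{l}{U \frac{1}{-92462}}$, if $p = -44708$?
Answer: $- \frac{80401430040019}{3461} \approx -2.3231 \cdot 10^{10}$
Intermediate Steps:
$U = - \frac{1}{27302} \approx -3.6627 \cdot 10^{-5}$
$l = - \frac{127399}{13844}$ ($l = -9 + 3 \frac{10198 - 4592}{-44708 - 38356} = -9 + 3 \frac{5606}{-83064} = -9 + 3 \cdot 5606 \left(- \frac{1}{83064}\right) = -9 + 3 \left(- \frac{2803}{41532}\right) = -9 - \frac{2803}{13844} = - \frac{127399}{13844} \approx -9.2025$)
$\frac{l}{U \frac{1}{-92462}} = - \frac{127399}{13844 \left(- \frac{1}{27302 \left(-92462\right)}\right)} = - \frac{127399}{13844 \left(\left(- \frac{1}{27302}\right) \left(- \frac{1}{92462}\right)\right)} = - \frac{127399 \frac{1}{\frac{1}{2524397524}}}{13844} = \left(- \frac{127399}{13844}\right) 2524397524 = - \frac{80401430040019}{3461}$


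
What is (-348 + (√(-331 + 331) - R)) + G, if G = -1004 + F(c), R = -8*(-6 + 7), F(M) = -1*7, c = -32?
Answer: -1351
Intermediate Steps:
F(M) = -7
R = -8 (R = -8*1 = -8)
G = -1011 (G = -1004 - 7 = -1011)
(-348 + (√(-331 + 331) - R)) + G = (-348 + (√(-331 + 331) - 1*(-8))) - 1011 = (-348 + (√0 + 8)) - 1011 = (-348 + (0 + 8)) - 1011 = (-348 + 8) - 1011 = -340 - 1011 = -1351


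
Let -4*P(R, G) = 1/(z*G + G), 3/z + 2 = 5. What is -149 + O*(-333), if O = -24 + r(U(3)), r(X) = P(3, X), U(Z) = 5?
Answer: 314053/40 ≈ 7851.3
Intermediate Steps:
z = 1 (z = 3/(-2 + 5) = 3/3 = 3*(⅓) = 1)
P(R, G) = -1/(8*G) (P(R, G) = -1/(4*(1*G + G)) = -1/(4*(G + G)) = -1/(4*(2*G)) = -1/(2*G)/4 = -1/(8*G))
r(X) = -1/(8*X)
O = -961/40 (O = -24 - ⅛/5 = -24 - ⅛*⅕ = -24 - 1/40 = -961/40 ≈ -24.025)
-149 + O*(-333) = -149 - 961/40*(-333) = -149 + 320013/40 = 314053/40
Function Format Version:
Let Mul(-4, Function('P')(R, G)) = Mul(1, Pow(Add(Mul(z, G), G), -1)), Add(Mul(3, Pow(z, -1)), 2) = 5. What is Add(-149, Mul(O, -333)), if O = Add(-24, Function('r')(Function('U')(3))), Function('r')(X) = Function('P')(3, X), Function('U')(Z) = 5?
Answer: Rational(314053, 40) ≈ 7851.3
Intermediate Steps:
z = 1 (z = Mul(3, Pow(Add(-2, 5), -1)) = Mul(3, Pow(3, -1)) = Mul(3, Rational(1, 3)) = 1)
Function('P')(R, G) = Mul(Rational(-1, 8), Pow(G, -1)) (Function('P')(R, G) = Mul(Rational(-1, 4), Mul(1, Pow(Add(Mul(1, G), G), -1))) = Mul(Rational(-1, 4), Mul(1, Pow(Add(G, G), -1))) = Mul(Rational(-1, 4), Mul(1, Pow(Mul(2, G), -1))) = Mul(Rational(-1, 4), Mul(1, Mul(Rational(1, 2), Pow(G, -1)))) = Mul(Rational(-1, 4), Mul(Rational(1, 2), Pow(G, -1))) = Mul(Rational(-1, 8), Pow(G, -1)))
Function('r')(X) = Mul(Rational(-1, 8), Pow(X, -1))
O = Rational(-961, 40) (O = Add(-24, Mul(Rational(-1, 8), Pow(5, -1))) = Add(-24, Mul(Rational(-1, 8), Rational(1, 5))) = Add(-24, Rational(-1, 40)) = Rational(-961, 40) ≈ -24.025)
Add(-149, Mul(O, -333)) = Add(-149, Mul(Rational(-961, 40), -333)) = Add(-149, Rational(320013, 40)) = Rational(314053, 40)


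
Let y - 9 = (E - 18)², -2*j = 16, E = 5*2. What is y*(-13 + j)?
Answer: -1533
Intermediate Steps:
E = 10
j = -8 (j = -½*16 = -8)
y = 73 (y = 9 + (10 - 18)² = 9 + (-8)² = 9 + 64 = 73)
y*(-13 + j) = 73*(-13 - 8) = 73*(-21) = -1533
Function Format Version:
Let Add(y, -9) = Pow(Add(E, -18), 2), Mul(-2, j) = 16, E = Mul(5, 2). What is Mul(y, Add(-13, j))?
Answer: -1533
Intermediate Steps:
E = 10
j = -8 (j = Mul(Rational(-1, 2), 16) = -8)
y = 73 (y = Add(9, Pow(Add(10, -18), 2)) = Add(9, Pow(-8, 2)) = Add(9, 64) = 73)
Mul(y, Add(-13, j)) = Mul(73, Add(-13, -8)) = Mul(73, -21) = -1533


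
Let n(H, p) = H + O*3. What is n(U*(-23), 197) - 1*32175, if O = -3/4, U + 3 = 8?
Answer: -129169/4 ≈ -32292.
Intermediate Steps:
U = 5 (U = -3 + 8 = 5)
O = -¾ (O = -3*¼ = -¾ ≈ -0.75000)
n(H, p) = -9/4 + H (n(H, p) = H - ¾*3 = H - 9/4 = -9/4 + H)
n(U*(-23), 197) - 1*32175 = (-9/4 + 5*(-23)) - 1*32175 = (-9/4 - 115) - 32175 = -469/4 - 32175 = -129169/4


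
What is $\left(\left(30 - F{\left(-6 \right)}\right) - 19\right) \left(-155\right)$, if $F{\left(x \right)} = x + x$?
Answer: $-3565$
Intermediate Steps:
$F{\left(x \right)} = 2 x$
$\left(\left(30 - F{\left(-6 \right)}\right) - 19\right) \left(-155\right) = \left(\left(30 - 2 \left(-6\right)\right) - 19\right) \left(-155\right) = \left(\left(30 - -12\right) - 19\right) \left(-155\right) = \left(\left(30 + 12\right) - 19\right) \left(-155\right) = \left(42 - 19\right) \left(-155\right) = 23 \left(-155\right) = -3565$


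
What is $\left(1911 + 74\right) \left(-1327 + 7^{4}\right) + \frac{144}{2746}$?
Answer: $\frac{2927085042}{1373} \approx 2.1319 \cdot 10^{6}$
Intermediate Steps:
$\left(1911 + 74\right) \left(-1327 + 7^{4}\right) + \frac{144}{2746} = 1985 \left(-1327 + 2401\right) + 144 \cdot \frac{1}{2746} = 1985 \cdot 1074 + \frac{72}{1373} = 2131890 + \frac{72}{1373} = \frac{2927085042}{1373}$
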